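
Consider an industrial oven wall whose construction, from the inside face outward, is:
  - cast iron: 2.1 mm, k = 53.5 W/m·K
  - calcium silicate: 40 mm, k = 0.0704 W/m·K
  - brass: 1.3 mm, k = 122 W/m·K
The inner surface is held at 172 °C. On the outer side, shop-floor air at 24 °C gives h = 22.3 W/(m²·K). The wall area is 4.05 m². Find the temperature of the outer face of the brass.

Series thermal resistances:
R_cast iron = L/(kA) = 0.0021/(53.5×4.05) = 9.692×10^-6 K/W
R_calcium silicate = L/(kA) = 0.04/(0.0704×4.05) = 0.1403 K/W
R_brass = L/(kA) = 0.0013/(122×4.05) = 2.631×10^-6 K/W
R_outer film = 1/(h_o·A) = 1/(22.3×4.05) = 0.01107 K/W
R_total = 0.1514 K/W;  Q = ΔT/R_total = 148/0.1514 = 977.7 W
T_interface = T_inner − Q·ΣR(inner→interface) = 172 − 978×0.1403

T ≈ 34.8 °C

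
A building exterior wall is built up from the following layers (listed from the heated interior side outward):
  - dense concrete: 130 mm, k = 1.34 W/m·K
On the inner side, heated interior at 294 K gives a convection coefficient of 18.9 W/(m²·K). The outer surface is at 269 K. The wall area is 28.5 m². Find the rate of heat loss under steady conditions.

Model the wall as resistances in series:
R_inner film = 1/(h_i·A) = 1/(18.9×28.5) = 0.001856 K/W
R_dense concrete = L/(kA) = 0.13/(1.34×28.5) = 0.003404 K/W
R_total = 0.005261 K/W
Q = ΔT / R_total = 25 / 0.005261

Q ≈ 4750 W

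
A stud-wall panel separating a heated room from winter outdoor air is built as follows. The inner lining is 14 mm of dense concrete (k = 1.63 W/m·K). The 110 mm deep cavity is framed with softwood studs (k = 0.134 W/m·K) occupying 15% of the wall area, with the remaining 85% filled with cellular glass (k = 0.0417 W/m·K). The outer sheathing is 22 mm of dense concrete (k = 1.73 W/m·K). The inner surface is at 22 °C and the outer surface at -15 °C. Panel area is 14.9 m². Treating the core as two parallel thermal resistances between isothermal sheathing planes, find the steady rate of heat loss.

Q ≈ 275 W

Sheathing layers in series; stud and cavity paths in parallel between them.
R_inner = 0.014/(1.63×14.9) = 5.764×10^-4 K/W
R_stud  = 0.11/(0.134×0.15×14.9) = 0.3673 K/W
R_cav   = 0.11/(0.0417×0.85×14.9) = 0.2083 K/W
1/R_core = 1/R_stud + 1/R_cav → R_core = 0.1329 K/W
R_outer = 0.022/(1.73×14.9) = 8.535×10^-4 K/W
R_total = 0.1343 K/W
Q = ΔT/R_total = 37/0.1343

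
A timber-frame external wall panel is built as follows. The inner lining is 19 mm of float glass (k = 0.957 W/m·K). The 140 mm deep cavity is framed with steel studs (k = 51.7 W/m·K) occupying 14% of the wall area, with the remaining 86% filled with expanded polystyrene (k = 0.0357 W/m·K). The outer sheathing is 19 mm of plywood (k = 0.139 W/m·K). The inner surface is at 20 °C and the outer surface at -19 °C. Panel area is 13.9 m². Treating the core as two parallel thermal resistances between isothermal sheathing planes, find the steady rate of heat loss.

Q ≈ 3080 W

Sheathing layers in series; stud and cavity paths in parallel between them.
R_inner = 0.019/(0.957×13.9) = 0.001428 K/W
R_stud  = 0.14/(51.7×0.14×13.9) = 0.001392 K/W
R_cav   = 0.14/(0.0357×0.86×13.9) = 0.3281 K/W
1/R_core = 1/R_stud + 1/R_cav → R_core = 0.001386 K/W
R_outer = 0.019/(0.139×13.9) = 0.009834 K/W
R_total = 0.01265 K/W
Q = ΔT/R_total = 39/0.01265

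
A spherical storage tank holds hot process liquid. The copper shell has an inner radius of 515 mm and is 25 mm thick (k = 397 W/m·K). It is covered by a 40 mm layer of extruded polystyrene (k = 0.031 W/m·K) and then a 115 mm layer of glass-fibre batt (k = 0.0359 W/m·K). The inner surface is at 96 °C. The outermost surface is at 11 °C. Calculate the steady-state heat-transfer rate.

Radial (spherical) resistances in series:
R_copper shell = (1/0.515 − 1/0.54)/(4π×397) = 1.802×10^-5 K/W
R_extruded polystyrene = (1/0.54 − 1/0.58)/(4π×0.031) = 0.3278 K/W
R_glass-fibre batt = (1/0.58 − 1/0.695)/(4π×0.0359) = 0.6324 K/W
R_total = 0.9602 K/W
Q = ΔT/R_total = 85/0.9602

Q ≈ 88.5 W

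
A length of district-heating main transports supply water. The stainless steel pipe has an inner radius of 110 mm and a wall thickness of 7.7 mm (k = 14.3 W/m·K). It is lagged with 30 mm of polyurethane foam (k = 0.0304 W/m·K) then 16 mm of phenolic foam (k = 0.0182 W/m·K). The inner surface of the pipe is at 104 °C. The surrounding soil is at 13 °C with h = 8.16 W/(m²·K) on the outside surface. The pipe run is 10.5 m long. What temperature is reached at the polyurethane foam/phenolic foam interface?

Per-layer cylindrical resistances, series-summed:
R_stainless steel pipe wall = ln(117.7/110)/(2π×14.3×10.5) = 7.172×10^-5 K/W
R_polyurethane foam = ln(147.7/117.7)/(2π×0.0304×10.5) = 0.1132 K/W
R_phenolic foam = ln(163.7/147.7)/(2π×0.0182×10.5) = 0.08566 K/W
R_outer film = 1/(h_o·2πr_oL) = 1/(8.16×2π×0.1637×10.5) = 0.01135 K/W
R_total = 0.2103 K/W
Q = ΔT/R_total = 91/0.2103
Q = 433 W
T_interface = T_inner − Q·ΣR(inner→interface) = 104 − 433×0.1133

T ≈ 55 °C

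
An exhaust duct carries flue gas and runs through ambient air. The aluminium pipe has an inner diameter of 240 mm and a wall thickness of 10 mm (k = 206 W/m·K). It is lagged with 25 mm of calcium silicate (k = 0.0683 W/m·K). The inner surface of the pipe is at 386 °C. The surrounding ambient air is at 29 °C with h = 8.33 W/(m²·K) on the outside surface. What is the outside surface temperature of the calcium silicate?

Radial resistances (cylindrical: R_cond = ln(r_o/r_i)/(2πkL), R_conv = 1/(h·2πrL)):
R_aluminium pipe wall = ln(130/120)/(2π×206×1) = 6.184×10^-5 K/W
R_calcium silicate = ln(155/130)/(2π×0.0683×1) = 0.4099 K/W
R_outer film = 1/(h_o·2πr_oL) = 1/(8.33×2π×0.155×1) = 0.1233 K/W
R_total = 0.5332 K/W
Q = ΔT/R_total = 357/0.5332
Q = 670 W/m
T_interface = T_inner − Q·ΣR(inner→interface) = 386 − 670×0.4099

T ≈ 112 °C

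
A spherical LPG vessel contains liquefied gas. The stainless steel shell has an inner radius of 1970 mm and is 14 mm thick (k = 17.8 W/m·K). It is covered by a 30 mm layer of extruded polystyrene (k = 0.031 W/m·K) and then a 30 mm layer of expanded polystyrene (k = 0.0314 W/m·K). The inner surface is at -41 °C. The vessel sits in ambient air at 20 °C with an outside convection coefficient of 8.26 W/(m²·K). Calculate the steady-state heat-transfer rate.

Q ≈ 1520 W

Spherical conduction: R = (1/r_in − 1/r_out)/(4πk) per layer; series-sum.
R_stainless steel shell = (1/1.97 − 1/1.984)/(4π×17.8) = 1.601×10^-5 K/W
R_extruded polystyrene = (1/1.984 − 1/2.014)/(4π×0.031) = 0.01927 K/W
R_expanded polystyrene = (1/2.014 − 1/2.044)/(4π×0.0314) = 0.01847 K/W
R_outer film = 1/(h·4πr_o²) = 1/(8.26×4π×2.044²) = 0.002306 K/W
R_total = 0.04006 K/W
Q = ΔT/R_total = 61/0.04006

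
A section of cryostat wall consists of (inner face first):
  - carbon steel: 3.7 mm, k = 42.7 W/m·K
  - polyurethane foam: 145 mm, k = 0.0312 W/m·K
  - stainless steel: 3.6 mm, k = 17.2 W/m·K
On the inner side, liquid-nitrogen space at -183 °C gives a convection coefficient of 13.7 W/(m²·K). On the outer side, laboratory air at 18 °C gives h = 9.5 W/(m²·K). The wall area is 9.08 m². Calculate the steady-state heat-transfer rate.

Treating each layer as a thermal resistance in series:
R_inner film = 1/(h_i·A) = 1/(13.7×9.08) = 0.008039 K/W
R_carbon steel = L/(kA) = 0.0037/(42.7×9.08) = 9.543×10^-6 K/W
R_polyurethane foam = L/(kA) = 0.145/(0.0312×9.08) = 0.5118 K/W
R_stainless steel = L/(kA) = 0.0036/(17.2×9.08) = 2.305×10^-5 K/W
R_outer film = 1/(h_o·A) = 1/(9.5×9.08) = 0.01159 K/W
R_total = 0.5315 K/W
Q = ΔT / R_total = 201 / 0.5315

Q ≈ 378 W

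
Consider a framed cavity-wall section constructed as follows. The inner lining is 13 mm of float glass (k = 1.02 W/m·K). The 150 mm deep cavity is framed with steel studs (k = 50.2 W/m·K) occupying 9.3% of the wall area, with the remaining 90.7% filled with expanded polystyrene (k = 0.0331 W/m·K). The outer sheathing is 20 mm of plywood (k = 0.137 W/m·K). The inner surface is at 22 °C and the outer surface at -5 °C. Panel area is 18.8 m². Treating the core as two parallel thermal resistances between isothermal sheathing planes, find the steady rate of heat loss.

Sheathing layers in series; stud and cavity paths in parallel between them.
R_inner = 0.013/(1.02×18.8) = 6.779×10^-4 K/W
R_stud  = 0.15/(50.2×0.093×18.8) = 0.001709 K/W
R_cav   = 0.15/(0.0331×0.907×18.8) = 0.2658 K/W
1/R_core = 1/R_stud + 1/R_cav → R_core = 0.001698 K/W
R_outer = 0.02/(0.137×18.8) = 0.007765 K/W
R_total = 0.01014 K/W
Q = ΔT/R_total = 27/0.01014

Q ≈ 2660 W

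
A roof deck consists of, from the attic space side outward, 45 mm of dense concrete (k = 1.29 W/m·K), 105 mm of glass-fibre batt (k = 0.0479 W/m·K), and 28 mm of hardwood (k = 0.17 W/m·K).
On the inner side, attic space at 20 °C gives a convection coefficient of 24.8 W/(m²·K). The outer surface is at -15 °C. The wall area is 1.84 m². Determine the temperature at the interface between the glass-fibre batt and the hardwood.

Model the wall as resistances in series:
R_inner film = 1/(h_i·A) = 1/(24.8×1.84) = 0.02191 K/W
R_dense concrete = L/(kA) = 0.045/(1.29×1.84) = 0.01896 K/W
R_glass-fibre batt = L/(kA) = 0.105/(0.0479×1.84) = 1.191 K/W
R_hardwood = L/(kA) = 0.028/(0.17×1.84) = 0.08951 K/W
R_total = 1.322 K/W;  Q = ΔT/R_total = 35/1.322 = 26.48 W
T_interface = T_inner − Q·ΣR(inner→interface) = 20 − 26.5×1.232

T ≈ -12.6 °C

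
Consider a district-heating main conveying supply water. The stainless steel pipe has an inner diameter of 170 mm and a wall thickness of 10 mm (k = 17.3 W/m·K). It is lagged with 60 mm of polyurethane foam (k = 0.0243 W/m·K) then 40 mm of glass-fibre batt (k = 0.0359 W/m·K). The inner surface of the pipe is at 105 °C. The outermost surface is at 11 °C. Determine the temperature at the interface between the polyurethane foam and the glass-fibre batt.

T ≈ 33.6 °C

Cylindrical conduction, so R = ln(r₂/r₁)/(2πkL) per layer, in series:
R_stainless steel pipe wall = ln(95/85)/(2π×17.3×1) = 0.001023 K/W
R_polyurethane foam = ln(155/95)/(2π×0.0243×1) = 3.206 K/W
R_glass-fibre batt = ln(195/155)/(2π×0.0359×1) = 1.018 K/W
R_total = 4.225 K/W
Q = ΔT/R_total = 94/4.225
Q = 22.2 W/m
T_interface = T_inner − Q·ΣR(inner→interface) = 105 − 22.2×3.207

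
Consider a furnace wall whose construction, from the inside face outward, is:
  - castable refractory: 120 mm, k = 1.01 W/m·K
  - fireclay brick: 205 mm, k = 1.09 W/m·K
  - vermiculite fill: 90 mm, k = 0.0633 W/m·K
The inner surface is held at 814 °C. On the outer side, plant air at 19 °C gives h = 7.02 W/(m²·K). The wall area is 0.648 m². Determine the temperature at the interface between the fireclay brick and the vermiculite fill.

Thermal resistances in series:
R_castable refractory = L/(kA) = 0.12/(1.01×0.648) = 0.1834 K/W
R_fireclay brick = L/(kA) = 0.205/(1.09×0.648) = 0.2902 K/W
R_vermiculite fill = L/(kA) = 0.09/(0.0633×0.648) = 2.194 K/W
R_outer film = 1/(h_o·A) = 1/(7.02×0.648) = 0.2198 K/W
R_total = 2.888 K/W;  Q = ΔT/R_total = 795/2.888 = 275.3 W
T_interface = T_inner − Q·ΣR(inner→interface) = 814 − 275×0.4736

T ≈ 684 °C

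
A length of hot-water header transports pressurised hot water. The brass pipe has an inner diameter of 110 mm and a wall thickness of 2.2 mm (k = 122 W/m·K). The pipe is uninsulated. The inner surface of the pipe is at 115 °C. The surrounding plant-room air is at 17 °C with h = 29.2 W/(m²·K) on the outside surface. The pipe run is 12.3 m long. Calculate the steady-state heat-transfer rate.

Q ≈ 12600 W

Per-layer cylindrical resistances, series-summed:
R_brass pipe wall = ln(57.2/55)/(2π×122×12.3) = 4.16×10^-6 K/W
R_outer film = 1/(h_o·2πr_oL) = 1/(29.2×2π×0.0572×12.3) = 0.007747 K/W
R_total = 0.007751 K/W
Q = ΔT/R_total = 98/0.007751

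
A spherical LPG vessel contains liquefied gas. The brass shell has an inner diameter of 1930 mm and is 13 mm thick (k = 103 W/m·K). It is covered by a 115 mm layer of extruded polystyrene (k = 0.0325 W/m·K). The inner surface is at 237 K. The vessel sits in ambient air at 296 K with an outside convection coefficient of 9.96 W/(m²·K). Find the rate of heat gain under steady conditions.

Q ≈ 218 W

Each spherical layer contributes R = (1/r_i − 1/r_o)/(4πk):
R_brass shell = (1/0.965 − 1/0.978)/(4π×103) = 1.064×10^-5 K/W
R_extruded polystyrene = (1/0.978 − 1/1.093)/(4π×0.0325) = 0.2634 K/W
R_outer film = 1/(h·4πr_o²) = 1/(9.96×4π×1.093²) = 0.006688 K/W
R_total = 0.2701 K/W
Q = ΔT/R_total = 59/0.2701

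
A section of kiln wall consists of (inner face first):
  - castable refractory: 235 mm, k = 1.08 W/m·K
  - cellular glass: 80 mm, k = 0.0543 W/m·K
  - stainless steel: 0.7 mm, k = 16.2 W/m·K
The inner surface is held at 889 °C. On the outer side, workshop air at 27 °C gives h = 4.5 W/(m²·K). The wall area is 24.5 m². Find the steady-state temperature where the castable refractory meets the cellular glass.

Treating each layer as a thermal resistance in series:
R_castable refractory = L/(kA) = 0.235/(1.08×24.5) = 0.008881 K/W
R_cellular glass = L/(kA) = 0.08/(0.0543×24.5) = 0.06013 K/W
R_stainless steel = L/(kA) = 0.0007/(16.2×24.5) = 1.764×10^-6 K/W
R_outer film = 1/(h_o·A) = 1/(4.5×24.5) = 0.00907 K/W
R_total = 0.07809 K/W;  Q = ΔT/R_total = 862/0.07809 = 11040 W
T_interface = T_inner − Q·ΣR(inner→interface) = 889 − 11000×0.008881

T ≈ 791 °C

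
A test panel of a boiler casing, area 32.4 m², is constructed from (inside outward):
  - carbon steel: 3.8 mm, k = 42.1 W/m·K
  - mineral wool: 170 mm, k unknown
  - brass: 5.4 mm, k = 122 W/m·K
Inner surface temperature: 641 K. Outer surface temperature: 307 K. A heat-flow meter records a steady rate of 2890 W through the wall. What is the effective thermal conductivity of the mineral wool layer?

k ≈ 0.0454 W/(m·K)

Thermal resistances in series:
R_carbon steel = L/(kA) = 0.0038/(42.1×32.4) = 2.786×10^-6 K/W
R_brass = L/(kA) = 0.0054/(122×32.4) = 1.366×10^-6 K/W
Sum of known resistances R_other = 4.152×10^-6 K/W
Total R = ΔT/Q = 334/2890 = 0.1156 K/W
R_mineral wool = R_total − R_other = 0.1156 K/W
k = L/(R·A) = 0.17/(0.1156×32.4)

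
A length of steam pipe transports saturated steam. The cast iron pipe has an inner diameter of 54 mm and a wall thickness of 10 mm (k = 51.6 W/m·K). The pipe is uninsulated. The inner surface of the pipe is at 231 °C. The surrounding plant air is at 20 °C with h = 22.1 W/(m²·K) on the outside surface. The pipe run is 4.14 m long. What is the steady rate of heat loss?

Radial resistances (cylindrical: R_cond = ln(r_o/r_i)/(2πkL), R_conv = 1/(h·2πrL)):
R_cast iron pipe wall = ln(37/27)/(2π×51.6×4.14) = 2.347×10^-4 K/W
R_outer film = 1/(h_o·2πr_oL) = 1/(22.1×2π×0.037×4.14) = 0.04701 K/W
R_total = 0.04725 K/W
Q = ΔT/R_total = 211/0.04725

Q ≈ 4470 W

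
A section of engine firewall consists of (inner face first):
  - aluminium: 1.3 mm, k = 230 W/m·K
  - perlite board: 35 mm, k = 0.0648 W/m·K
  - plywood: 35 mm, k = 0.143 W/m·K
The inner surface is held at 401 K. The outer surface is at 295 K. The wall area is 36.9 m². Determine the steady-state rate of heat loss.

Q ≈ 4980 W

Using the resistance-network approach (series):
R_aluminium = L/(kA) = 0.0013/(230×36.9) = 1.532×10^-7 K/W
R_perlite board = L/(kA) = 0.035/(0.0648×36.9) = 0.01464 K/W
R_plywood = L/(kA) = 0.035/(0.143×36.9) = 0.006633 K/W
R_total = 0.02127 K/W
Q = ΔT / R_total = 106 / 0.02127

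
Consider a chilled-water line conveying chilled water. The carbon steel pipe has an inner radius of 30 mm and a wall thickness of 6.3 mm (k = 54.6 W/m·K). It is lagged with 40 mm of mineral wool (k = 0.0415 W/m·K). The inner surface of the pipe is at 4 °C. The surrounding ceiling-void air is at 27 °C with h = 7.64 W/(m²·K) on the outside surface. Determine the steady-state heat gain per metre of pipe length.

Treating each annulus and film as a series resistance:
R_carbon steel pipe wall = ln(36.3/30)/(2π×54.6×1) = 5.556×10^-4 K/W
R_mineral wool = ln(76.3/36.3)/(2π×0.0415×1) = 2.849 K/W
R_outer film = 1/(h_o·2πr_oL) = 1/(7.64×2π×0.0763×1) = 0.273 K/W
R_total = 3.122 K/W
Q = ΔT/R_total = 23/3.122

q′ ≈ 7.37 W/m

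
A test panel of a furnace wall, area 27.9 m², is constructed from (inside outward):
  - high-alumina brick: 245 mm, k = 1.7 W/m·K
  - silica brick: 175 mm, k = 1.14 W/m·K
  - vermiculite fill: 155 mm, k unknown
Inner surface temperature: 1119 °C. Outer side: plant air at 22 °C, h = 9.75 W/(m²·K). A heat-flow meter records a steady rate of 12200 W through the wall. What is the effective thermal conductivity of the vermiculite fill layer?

k ≈ 0.0735 W/(m·K)

Treating each layer as a thermal resistance in series:
R_high-alumina brick = L/(kA) = 0.245/(1.7×27.9) = 0.005166 K/W
R_silica brick = L/(kA) = 0.175/(1.14×27.9) = 0.005502 K/W
R_outer film = 1/(h_o·A) = 1/(9.75×27.9) = 0.003676 K/W
Sum of known resistances R_other = 0.01434 K/W
Total R = ΔT/Q = 1097/12200 = 0.08992 K/W
R_vermiculite fill = R_total − R_other = 0.07557 K/W
k = L/(R·A) = 0.155/(0.07557×27.9)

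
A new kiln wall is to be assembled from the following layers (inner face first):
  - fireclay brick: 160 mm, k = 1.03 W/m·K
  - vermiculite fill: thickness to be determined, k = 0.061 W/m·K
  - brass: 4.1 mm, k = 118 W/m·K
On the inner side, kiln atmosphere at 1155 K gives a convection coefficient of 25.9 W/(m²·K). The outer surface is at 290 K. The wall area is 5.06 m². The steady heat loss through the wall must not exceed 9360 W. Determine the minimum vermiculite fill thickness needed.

Series thermal resistances:
R_inner film = 1/(h_i·A) = 1/(25.9×5.06) = 0.00763 K/W
R_fireclay brick = L/(kA) = 0.16/(1.03×5.06) = 0.0307 K/W
R_brass = L/(kA) = 0.0041/(118×5.06) = 6.867×10^-6 K/W
Sum of the known resistances R_other = 0.03834 K/W
Required total resistance R_tot = ΔT/Q_allow = 865/9360 = 0.09241 K/W
R_vermiculite fill = R_tot − R_other = 0.05408 K/W
L = R·k·A = 0.05408×0.061×5.06

L ≈ 16.7 mm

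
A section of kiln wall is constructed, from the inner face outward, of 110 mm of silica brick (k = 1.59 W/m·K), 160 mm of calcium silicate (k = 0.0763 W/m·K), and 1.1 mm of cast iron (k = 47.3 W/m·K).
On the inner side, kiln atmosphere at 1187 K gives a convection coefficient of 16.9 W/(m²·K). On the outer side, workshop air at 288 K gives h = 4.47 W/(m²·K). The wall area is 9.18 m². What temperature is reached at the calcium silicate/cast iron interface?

T ≈ 370 K

Thermal resistances in series:
R_inner film = 1/(h_i·A) = 1/(16.9×9.18) = 0.006446 K/W
R_silica brick = L/(kA) = 0.11/(1.59×9.18) = 0.007536 K/W
R_calcium silicate = L/(kA) = 0.16/(0.0763×9.18) = 0.2284 K/W
R_cast iron = L/(kA) = 0.0011/(47.3×9.18) = 2.533×10^-6 K/W
R_outer film = 1/(h_o·A) = 1/(4.47×9.18) = 0.02437 K/W
R_total = 0.2668 K/W;  Q = ΔT/R_total = 899/0.2668 = 3370 W
T_interface = T_inner − Q·ΣR(inner→interface) = 1187 − 3370×0.2424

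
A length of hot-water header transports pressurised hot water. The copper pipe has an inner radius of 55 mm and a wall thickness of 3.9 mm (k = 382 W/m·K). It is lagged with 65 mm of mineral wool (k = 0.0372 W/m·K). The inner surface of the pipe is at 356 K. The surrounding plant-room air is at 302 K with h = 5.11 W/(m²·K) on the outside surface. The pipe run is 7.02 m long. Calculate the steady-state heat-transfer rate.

Q ≈ 110 W

Radial resistances (cylindrical: R_cond = ln(r_o/r_i)/(2πkL), R_conv = 1/(h·2πrL)):
R_copper pipe wall = ln(58.9/55)/(2π×382×7.02) = 4.066×10^-6 K/W
R_mineral wool = ln(123.9/58.9)/(2π×0.0372×7.02) = 0.4532 K/W
R_outer film = 1/(h_o·2πr_oL) = 1/(5.11×2π×0.1239×7.02) = 0.03581 K/W
R_total = 0.489 K/W
Q = ΔT/R_total = 54/0.489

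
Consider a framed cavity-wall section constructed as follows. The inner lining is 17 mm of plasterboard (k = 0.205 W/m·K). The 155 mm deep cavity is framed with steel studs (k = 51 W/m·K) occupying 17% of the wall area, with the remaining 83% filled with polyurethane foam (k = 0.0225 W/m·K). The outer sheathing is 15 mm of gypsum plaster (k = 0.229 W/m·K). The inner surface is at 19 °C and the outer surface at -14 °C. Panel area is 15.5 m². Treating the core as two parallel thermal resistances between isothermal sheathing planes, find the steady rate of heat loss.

Sheathing layers in series; stud and cavity paths in parallel between them.
R_inner = 0.017/(0.205×15.5) = 0.00535 K/W
R_stud  = 0.155/(51×0.17×15.5) = 0.001153 K/W
R_cav   = 0.155/(0.0225×0.83×15.5) = 0.5355 K/W
1/R_core = 1/R_stud + 1/R_cav → R_core = 0.001151 K/W
R_outer = 0.015/(0.229×15.5) = 0.004226 K/W
R_total = 0.01073 K/W
Q = ΔT/R_total = 33/0.01073

Q ≈ 3080 W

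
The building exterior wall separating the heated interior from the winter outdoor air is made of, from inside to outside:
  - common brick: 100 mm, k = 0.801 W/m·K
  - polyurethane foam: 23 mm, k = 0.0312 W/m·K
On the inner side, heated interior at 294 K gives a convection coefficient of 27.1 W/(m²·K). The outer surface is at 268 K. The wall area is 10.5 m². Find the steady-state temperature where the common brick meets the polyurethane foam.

T ≈ 289 K

Thermal resistances in series:
R_inner film = 1/(h_i·A) = 1/(27.1×10.5) = 0.003514 K/W
R_common brick = L/(kA) = 0.1/(0.801×10.5) = 0.01189 K/W
R_polyurethane foam = L/(kA) = 0.023/(0.0312×10.5) = 0.07021 K/W
R_total = 0.08561 K/W;  Q = ΔT/R_total = 26/0.08561 = 303.7 W
T_interface = T_inner − Q·ΣR(inner→interface) = 294 − 304×0.0154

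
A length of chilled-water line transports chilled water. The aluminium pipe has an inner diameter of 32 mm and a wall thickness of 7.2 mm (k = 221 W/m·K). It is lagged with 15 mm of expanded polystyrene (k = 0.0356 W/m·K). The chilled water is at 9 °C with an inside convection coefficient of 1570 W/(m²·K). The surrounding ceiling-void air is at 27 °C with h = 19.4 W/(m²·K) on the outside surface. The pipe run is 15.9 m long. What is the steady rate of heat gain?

Treating each annulus and film as a series resistance:
R_inner film = 1/(h_i·2πr₁L) = 1/(1570×2π×0.016×15.9) = 3.985×10^-4 K/W
R_aluminium pipe wall = ln(23.2/16)/(2π×221×15.9) = 1.683×10^-5 K/W
R_expanded polystyrene = ln(38.2/23.2)/(2π×0.0356×15.9) = 0.1402 K/W
R_outer film = 1/(h_o·2πr_oL) = 1/(19.4×2π×0.0382×15.9) = 0.01351 K/W
R_total = 0.1541 K/W
Q = ΔT/R_total = 18/0.1541

Q ≈ 117 W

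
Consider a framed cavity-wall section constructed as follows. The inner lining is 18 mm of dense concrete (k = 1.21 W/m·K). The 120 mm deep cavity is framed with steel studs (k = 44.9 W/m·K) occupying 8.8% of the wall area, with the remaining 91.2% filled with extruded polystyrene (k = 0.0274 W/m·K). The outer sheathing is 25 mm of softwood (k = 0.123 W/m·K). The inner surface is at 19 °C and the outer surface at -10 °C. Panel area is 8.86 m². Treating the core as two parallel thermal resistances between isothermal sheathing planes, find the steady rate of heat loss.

Q ≈ 1030 W

Sheathing layers in series; stud and cavity paths in parallel between them.
R_inner = 0.018/(1.21×8.86) = 0.001679 K/W
R_stud  = 0.12/(44.9×0.088×8.86) = 0.003428 K/W
R_cav   = 0.12/(0.0274×0.912×8.86) = 0.542 K/W
1/R_core = 1/R_stud + 1/R_cav → R_core = 0.003406 K/W
R_outer = 0.025/(0.123×8.86) = 0.02294 K/W
R_total = 0.02803 K/W
Q = ΔT/R_total = 29/0.02803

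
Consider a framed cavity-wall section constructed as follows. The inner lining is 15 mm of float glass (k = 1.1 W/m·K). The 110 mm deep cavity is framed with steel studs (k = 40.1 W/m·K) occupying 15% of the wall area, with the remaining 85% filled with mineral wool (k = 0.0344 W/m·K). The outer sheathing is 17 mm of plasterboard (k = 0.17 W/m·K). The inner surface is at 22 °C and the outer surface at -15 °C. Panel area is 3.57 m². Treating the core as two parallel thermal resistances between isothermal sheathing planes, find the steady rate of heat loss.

Q ≈ 1000 W

Sheathing layers in series; stud and cavity paths in parallel between them.
R_inner = 0.015/(1.1×3.57) = 0.00382 K/W
R_stud  = 0.11/(40.1×0.15×3.57) = 0.005123 K/W
R_cav   = 0.11/(0.0344×0.85×3.57) = 1.054 K/W
1/R_core = 1/R_stud + 1/R_cav → R_core = 0.005098 K/W
R_outer = 0.017/(0.17×3.57) = 0.02801 K/W
R_total = 0.03693 K/W
Q = ΔT/R_total = 37/0.03693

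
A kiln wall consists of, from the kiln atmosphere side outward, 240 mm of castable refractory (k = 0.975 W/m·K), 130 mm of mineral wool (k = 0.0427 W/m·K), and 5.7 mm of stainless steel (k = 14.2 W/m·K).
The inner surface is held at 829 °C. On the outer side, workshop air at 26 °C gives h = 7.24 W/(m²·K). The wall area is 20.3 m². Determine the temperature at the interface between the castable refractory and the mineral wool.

Model the wall as resistances in series:
R_castable refractory = L/(kA) = 0.24/(0.975×20.3) = 0.01213 K/W
R_mineral wool = L/(kA) = 0.13/(0.0427×20.3) = 0.15 K/W
R_stainless steel = L/(kA) = 0.0057/(14.2×20.3) = 1.977×10^-5 K/W
R_outer film = 1/(h_o·A) = 1/(7.24×20.3) = 0.006804 K/W
R_total = 0.1689 K/W;  Q = ΔT/R_total = 803/0.1689 = 4754 W
T_interface = T_inner − Q·ΣR(inner→interface) = 829 − 4750×0.01213

T ≈ 771 °C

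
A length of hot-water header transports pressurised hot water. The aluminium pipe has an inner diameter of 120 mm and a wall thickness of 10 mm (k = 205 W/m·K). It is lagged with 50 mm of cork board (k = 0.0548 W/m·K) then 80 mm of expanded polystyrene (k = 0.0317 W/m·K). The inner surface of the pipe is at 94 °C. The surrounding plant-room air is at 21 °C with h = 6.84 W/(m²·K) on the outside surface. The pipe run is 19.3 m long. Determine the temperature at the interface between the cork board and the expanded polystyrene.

Cylindrical conduction, so R = ln(r₂/r₁)/(2πkL) per layer, in series:
R_aluminium pipe wall = ln(70/60)/(2π×205×19.3) = 6.201×10^-6 K/W
R_cork board = ln(120/70)/(2π×0.0548×19.3) = 0.08111 K/W
R_expanded polystyrene = ln(200/120)/(2π×0.0317×19.3) = 0.1329 K/W
R_outer film = 1/(h_o·2πr_oL) = 1/(6.84×2π×0.2×19.3) = 0.006028 K/W
R_total = 0.22 K/W
Q = ΔT/R_total = 73/0.22
Q = 332 W
T_interface = T_inner − Q·ΣR(inner→interface) = 94 − 332×0.08112

T ≈ 67.1 °C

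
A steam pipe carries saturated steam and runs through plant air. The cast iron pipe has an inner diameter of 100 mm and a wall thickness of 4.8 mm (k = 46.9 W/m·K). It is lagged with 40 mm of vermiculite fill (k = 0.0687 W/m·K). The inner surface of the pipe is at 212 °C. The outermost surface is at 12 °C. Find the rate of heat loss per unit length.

Treating each annulus and film as a series resistance:
R_cast iron pipe wall = ln(54.8/50)/(2π×46.9×1) = 3.111×10^-4 K/W
R_vermiculite fill = ln(94.8/54.8)/(2π×0.0687×1) = 1.27 K/W
R_total = 1.27 K/W
Q = ΔT/R_total = 200/1.27

q′ ≈ 157 W/m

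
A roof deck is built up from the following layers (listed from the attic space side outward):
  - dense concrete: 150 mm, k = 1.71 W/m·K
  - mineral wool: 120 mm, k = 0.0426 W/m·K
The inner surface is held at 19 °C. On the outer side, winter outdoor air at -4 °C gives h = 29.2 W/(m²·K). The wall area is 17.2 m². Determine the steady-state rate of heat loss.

Q ≈ 135 W

Thermal resistances in series:
R_dense concrete = L/(kA) = 0.15/(1.71×17.2) = 0.0051 K/W
R_mineral wool = L/(kA) = 0.12/(0.0426×17.2) = 0.1638 K/W
R_outer film = 1/(h_o·A) = 1/(29.2×17.2) = 0.001991 K/W
R_total = 0.1709 K/W
Q = ΔT / R_total = 23 / 0.1709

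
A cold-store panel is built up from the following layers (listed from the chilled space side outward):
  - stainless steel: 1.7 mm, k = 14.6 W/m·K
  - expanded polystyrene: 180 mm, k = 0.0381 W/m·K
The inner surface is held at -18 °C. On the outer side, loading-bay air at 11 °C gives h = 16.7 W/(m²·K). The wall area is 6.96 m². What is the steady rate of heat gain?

Using the resistance-network approach (series):
R_stainless steel = L/(kA) = 0.0017/(14.6×6.96) = 1.673×10^-5 K/W
R_expanded polystyrene = L/(kA) = 0.18/(0.0381×6.96) = 0.6788 K/W
R_outer film = 1/(h_o·A) = 1/(16.7×6.96) = 0.008603 K/W
R_total = 0.6874 K/W
Q = ΔT / R_total = 29 / 0.6874

Q ≈ 42.2 W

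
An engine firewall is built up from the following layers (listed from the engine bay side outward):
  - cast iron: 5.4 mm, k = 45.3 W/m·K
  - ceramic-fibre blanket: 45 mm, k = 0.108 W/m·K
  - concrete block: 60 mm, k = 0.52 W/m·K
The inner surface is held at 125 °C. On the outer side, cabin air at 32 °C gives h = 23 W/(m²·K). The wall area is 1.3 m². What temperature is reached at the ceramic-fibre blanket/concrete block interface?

Treating each layer as a thermal resistance in series:
R_cast iron = L/(kA) = 0.0054/(45.3×1.3) = 9.17×10^-5 K/W
R_ceramic-fibre blanket = L/(kA) = 0.045/(0.108×1.3) = 0.3205 K/W
R_concrete block = L/(kA) = 0.06/(0.52×1.3) = 0.08876 K/W
R_outer film = 1/(h_o·A) = 1/(23×1.3) = 0.03344 K/W
R_total = 0.4428 K/W;  Q = ΔT/R_total = 93/0.4428 = 210 W
T_interface = T_inner − Q·ΣR(inner→interface) = 125 − 210×0.3206

T ≈ 57.7 °C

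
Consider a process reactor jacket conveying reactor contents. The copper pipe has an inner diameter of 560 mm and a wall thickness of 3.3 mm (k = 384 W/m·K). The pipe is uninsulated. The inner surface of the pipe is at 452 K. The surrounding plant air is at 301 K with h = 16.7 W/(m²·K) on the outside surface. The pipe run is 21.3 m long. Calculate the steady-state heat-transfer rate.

Per-layer cylindrical resistances, series-summed:
R_copper pipe wall = ln(283.3/280)/(2π×384×21.3) = 2.28×10^-7 K/W
R_outer film = 1/(h_o·2πr_oL) = 1/(16.7×2π×0.2833×21.3) = 0.001579 K/W
R_total = 0.00158 K/W
Q = ΔT/R_total = 151/0.00158

Q ≈ 95600 W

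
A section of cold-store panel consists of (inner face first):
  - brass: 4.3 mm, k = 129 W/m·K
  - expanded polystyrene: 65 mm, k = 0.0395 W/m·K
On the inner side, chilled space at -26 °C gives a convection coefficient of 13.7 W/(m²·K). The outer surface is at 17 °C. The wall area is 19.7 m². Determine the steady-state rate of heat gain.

Q ≈ 493 W

Treating each layer as a thermal resistance in series:
R_inner film = 1/(h_i·A) = 1/(13.7×19.7) = 0.003705 K/W
R_brass = L/(kA) = 0.0043/(129×19.7) = 1.692×10^-6 K/W
R_expanded polystyrene = L/(kA) = 0.065/(0.0395×19.7) = 0.08353 K/W
R_total = 0.08724 K/W
Q = ΔT / R_total = 43 / 0.08724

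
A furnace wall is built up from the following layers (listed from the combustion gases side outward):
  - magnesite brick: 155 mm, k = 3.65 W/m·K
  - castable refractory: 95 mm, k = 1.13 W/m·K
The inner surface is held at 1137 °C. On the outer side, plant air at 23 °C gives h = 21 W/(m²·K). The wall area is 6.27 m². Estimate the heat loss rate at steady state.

Using the resistance-network approach (series):
R_magnesite brick = L/(kA) = 0.155/(3.65×6.27) = 0.006773 K/W
R_castable refractory = L/(kA) = 0.095/(1.13×6.27) = 0.01341 K/W
R_outer film = 1/(h_o·A) = 1/(21×6.27) = 0.007595 K/W
R_total = 0.02778 K/W
Q = ΔT / R_total = 1114 / 0.02778

Q ≈ 40100 W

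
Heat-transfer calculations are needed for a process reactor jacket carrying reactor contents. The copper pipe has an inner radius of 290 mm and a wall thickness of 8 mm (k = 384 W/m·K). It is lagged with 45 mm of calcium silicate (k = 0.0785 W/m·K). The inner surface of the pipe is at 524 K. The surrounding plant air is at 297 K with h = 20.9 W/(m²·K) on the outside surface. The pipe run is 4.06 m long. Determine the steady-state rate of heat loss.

Q ≈ 3000 W

Cylindrical conduction, so R = ln(r₂/r₁)/(2πkL) per layer, in series:
R_copper pipe wall = ln(298/290)/(2π×384×4.06) = 2.778×10^-6 K/W
R_calcium silicate = ln(343/298)/(2π×0.0785×4.06) = 0.07023 K/W
R_outer film = 1/(h_o·2πr_oL) = 1/(20.9×2π×0.343×4.06) = 0.005468 K/W
R_total = 0.0757 K/W
Q = ΔT/R_total = 227/0.0757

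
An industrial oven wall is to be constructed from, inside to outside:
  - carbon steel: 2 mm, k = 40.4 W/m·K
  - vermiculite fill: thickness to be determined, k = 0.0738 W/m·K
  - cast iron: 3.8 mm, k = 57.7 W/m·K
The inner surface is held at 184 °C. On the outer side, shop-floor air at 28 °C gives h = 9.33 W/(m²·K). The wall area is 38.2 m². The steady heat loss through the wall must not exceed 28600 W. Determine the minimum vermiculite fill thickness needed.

L ≈ 7.46 mm

Model the wall as resistances in series:
R_carbon steel = L/(kA) = 0.002/(40.4×38.2) = 1.296×10^-6 K/W
R_cast iron = L/(kA) = 0.0038/(57.7×38.2) = 1.724×10^-6 K/W
R_outer film = 1/(h_o·A) = 1/(9.33×38.2) = 0.002806 K/W
Sum of the known resistances R_other = 0.002809 K/W
Required total resistance R_tot = ΔT/Q_allow = 156/28600 = 0.005455 K/W
R_vermiculite fill = R_tot − R_other = 0.002646 K/W
L = R·k·A = 0.002646×0.0738×38.2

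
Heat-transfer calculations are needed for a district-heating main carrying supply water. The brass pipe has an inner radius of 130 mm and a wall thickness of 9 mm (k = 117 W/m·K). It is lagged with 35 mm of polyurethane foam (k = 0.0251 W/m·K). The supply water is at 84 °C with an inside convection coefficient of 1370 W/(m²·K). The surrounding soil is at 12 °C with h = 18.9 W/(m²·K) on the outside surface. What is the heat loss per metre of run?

Per-layer cylindrical resistances, series-summed:
R_inner film = 1/(h_i·2πr₁L) = 1/(1370×2π×0.13×1) = 8.936×10^-4 K/W
R_brass pipe wall = ln(139/130)/(2π×117×1) = 9.106×10^-5 K/W
R_polyurethane foam = ln(174/139)/(2π×0.0251×1) = 1.424 K/W
R_outer film = 1/(h_o·2πr_oL) = 1/(18.9×2π×0.174×1) = 0.0484 K/W
R_total = 1.473 K/W
Q = ΔT/R_total = 72/1.473

q′ ≈ 48.9 W/m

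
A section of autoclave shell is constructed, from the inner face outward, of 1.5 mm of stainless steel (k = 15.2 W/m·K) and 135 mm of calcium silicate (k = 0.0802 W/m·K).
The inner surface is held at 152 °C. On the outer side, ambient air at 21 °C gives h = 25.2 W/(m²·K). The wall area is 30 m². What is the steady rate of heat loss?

Q ≈ 2280 W

Model the wall as resistances in series:
R_stainless steel = L/(kA) = 0.0015/(15.2×30) = 3.289×10^-6 K/W
R_calcium silicate = L/(kA) = 0.135/(0.0802×30) = 0.05611 K/W
R_outer film = 1/(h_o·A) = 1/(25.2×30) = 0.001323 K/W
R_total = 0.05744 K/W
Q = ΔT / R_total = 131 / 0.05744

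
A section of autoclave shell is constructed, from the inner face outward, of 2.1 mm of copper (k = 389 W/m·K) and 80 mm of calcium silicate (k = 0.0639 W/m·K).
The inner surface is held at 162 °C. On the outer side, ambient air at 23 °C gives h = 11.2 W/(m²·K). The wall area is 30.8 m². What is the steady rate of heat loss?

Treating each layer as a thermal resistance in series:
R_copper = L/(kA) = 0.0021/(389×30.8) = 1.753×10^-7 K/W
R_calcium silicate = L/(kA) = 0.08/(0.0639×30.8) = 0.04065 K/W
R_outer film = 1/(h_o·A) = 1/(11.2×30.8) = 0.002899 K/W
R_total = 0.04355 K/W
Q = ΔT / R_total = 139 / 0.04355

Q ≈ 3190 W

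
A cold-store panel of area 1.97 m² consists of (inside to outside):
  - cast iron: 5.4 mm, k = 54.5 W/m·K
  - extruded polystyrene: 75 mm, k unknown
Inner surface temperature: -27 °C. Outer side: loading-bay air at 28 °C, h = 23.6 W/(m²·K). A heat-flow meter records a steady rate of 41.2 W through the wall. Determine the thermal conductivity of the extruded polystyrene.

Series thermal resistances:
R_cast iron = L/(kA) = 0.0054/(54.5×1.97) = 5.03×10^-5 K/W
R_outer film = 1/(h_o·A) = 1/(23.6×1.97) = 0.02151 K/W
Sum of known resistances R_other = 0.02156 K/W
Total R = ΔT/Q = 55/41.2 = 1.335 K/W
R_extruded polystyrene = R_total − R_other = 1.313 K/W
k = L/(R·A) = 0.075/(1.313×1.97)

k ≈ 0.029 W/(m·K)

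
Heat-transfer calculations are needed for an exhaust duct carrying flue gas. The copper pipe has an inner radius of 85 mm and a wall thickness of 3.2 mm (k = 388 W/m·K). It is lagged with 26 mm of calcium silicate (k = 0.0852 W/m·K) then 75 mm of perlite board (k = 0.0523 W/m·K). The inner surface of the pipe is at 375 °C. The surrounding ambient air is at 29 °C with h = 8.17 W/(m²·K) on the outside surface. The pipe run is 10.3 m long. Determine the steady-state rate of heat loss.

Q ≈ 1680 W

Per-layer cylindrical resistances, series-summed:
R_copper pipe wall = ln(88.2/85)/(2π×388×10.3) = 1.472×10^-6 K/W
R_calcium silicate = ln(114.2/88.2)/(2π×0.0852×10.3) = 0.04685 K/W
R_perlite board = ln(189.2/114.2)/(2π×0.0523×10.3) = 0.1492 K/W
R_outer film = 1/(h_o·2πr_oL) = 1/(8.17×2π×0.1892×10.3) = 0.009996 K/W
R_total = 0.206 K/W
Q = ΔT/R_total = 346/0.206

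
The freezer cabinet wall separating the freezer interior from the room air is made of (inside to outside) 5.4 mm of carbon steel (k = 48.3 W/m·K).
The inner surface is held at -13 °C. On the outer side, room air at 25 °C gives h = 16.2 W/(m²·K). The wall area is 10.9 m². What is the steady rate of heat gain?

Thermal resistances in series:
R_carbon steel = L/(kA) = 0.0054/(48.3×10.9) = 1.026×10^-5 K/W
R_outer film = 1/(h_o·A) = 1/(16.2×10.9) = 0.005663 K/W
R_total = 0.005673 K/W
Q = ΔT / R_total = 38 / 0.005673

Q ≈ 6700 W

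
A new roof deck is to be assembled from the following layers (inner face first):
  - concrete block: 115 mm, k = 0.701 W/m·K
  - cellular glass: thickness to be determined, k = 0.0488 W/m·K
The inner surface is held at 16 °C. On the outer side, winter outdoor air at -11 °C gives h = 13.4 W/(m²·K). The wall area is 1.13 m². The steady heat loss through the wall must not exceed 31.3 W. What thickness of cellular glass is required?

Model the wall as resistances in series:
R_concrete block = L/(kA) = 0.115/(0.701×1.13) = 0.1452 K/W
R_outer film = 1/(h_o·A) = 1/(13.4×1.13) = 0.06604 K/W
Sum of the known resistances R_other = 0.2112 K/W
Required total resistance R_tot = ΔT/Q_allow = 27/31.3 = 0.8626 K/W
R_cellular glass = R_tot − R_other = 0.6514 K/W
L = R·k·A = 0.6514×0.0488×1.13

L ≈ 35.9 mm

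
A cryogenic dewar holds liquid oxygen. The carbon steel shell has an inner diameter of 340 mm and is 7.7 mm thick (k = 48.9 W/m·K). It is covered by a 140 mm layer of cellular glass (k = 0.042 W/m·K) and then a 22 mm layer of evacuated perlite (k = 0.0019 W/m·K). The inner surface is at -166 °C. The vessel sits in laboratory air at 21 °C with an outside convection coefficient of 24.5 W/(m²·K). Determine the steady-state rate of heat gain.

For a spherical shell R = (1/r₁ − 1/r₂)/(4πk); film R = 1/(h·4πr²). In series:
R_carbon steel shell = (1/0.17 − 1/0.1777)/(4π×48.9) = 4.148×10^-4 K/W
R_cellular glass = (1/0.1777 − 1/0.3177)/(4π×0.042) = 4.699 K/W
R_evacuated perlite = (1/0.3177 − 1/0.3397)/(4π×0.0019) = 8.538 K/W
R_outer film = 1/(h·4πr_o²) = 1/(24.5×4π×0.3397²) = 0.02815 K/W
R_total = 13.26 K/W
Q = ΔT/R_total = 187/13.26

Q ≈ 14.1 W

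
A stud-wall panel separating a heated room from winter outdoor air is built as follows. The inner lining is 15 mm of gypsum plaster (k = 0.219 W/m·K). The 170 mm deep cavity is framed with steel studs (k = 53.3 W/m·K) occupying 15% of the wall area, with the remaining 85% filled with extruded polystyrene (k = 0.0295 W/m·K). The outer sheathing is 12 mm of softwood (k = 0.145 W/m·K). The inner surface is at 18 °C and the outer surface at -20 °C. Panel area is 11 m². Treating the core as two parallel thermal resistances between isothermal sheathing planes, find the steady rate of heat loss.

Q ≈ 2420 W

Sheathing layers in series; stud and cavity paths in parallel between them.
R_inner = 0.015/(0.219×11) = 0.006227 K/W
R_stud  = 0.17/(53.3×0.15×11) = 0.001933 K/W
R_cav   = 0.17/(0.0295×0.85×11) = 0.6163 K/W
1/R_core = 1/R_stud + 1/R_cav → R_core = 0.001927 K/W
R_outer = 0.012/(0.145×11) = 0.007524 K/W
R_total = 0.01568 K/W
Q = ΔT/R_total = 38/0.01568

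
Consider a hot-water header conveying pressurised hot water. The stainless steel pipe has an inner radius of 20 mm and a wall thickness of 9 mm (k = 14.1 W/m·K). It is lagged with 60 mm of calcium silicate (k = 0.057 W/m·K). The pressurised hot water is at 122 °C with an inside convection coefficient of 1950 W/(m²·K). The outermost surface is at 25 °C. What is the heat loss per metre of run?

q′ ≈ 30.9 W/m

For a radial system each layer contributes R = ln(r_out/r_in)/(2πkL); films add R = 1/(hA).
R_inner film = 1/(h_i·2πr₁L) = 1/(1950×2π×0.02×1) = 0.004081 K/W
R_stainless steel pipe wall = ln(29/20)/(2π×14.1×1) = 0.004194 K/W
R_calcium silicate = ln(89/29)/(2π×0.057×1) = 3.131 K/W
R_total = 3.139 K/W
Q = ΔT/R_total = 97/3.139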